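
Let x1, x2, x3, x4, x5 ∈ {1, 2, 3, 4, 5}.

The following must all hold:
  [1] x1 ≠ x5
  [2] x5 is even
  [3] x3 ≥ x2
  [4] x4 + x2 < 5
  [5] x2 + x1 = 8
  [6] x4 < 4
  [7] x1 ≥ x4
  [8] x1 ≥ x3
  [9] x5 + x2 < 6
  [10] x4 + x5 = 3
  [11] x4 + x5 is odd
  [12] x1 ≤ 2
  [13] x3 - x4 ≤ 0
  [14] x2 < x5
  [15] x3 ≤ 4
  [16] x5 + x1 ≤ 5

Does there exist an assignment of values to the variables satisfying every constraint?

From constraints 3 and 15: x2 ≤ x3 ≤ 4. From constraint 12: x1 ≤ 2. Hence x2 + x1 ≤ 6. But constraint 5 requires x2 + x1 = 8, and 8 > 6. Contradiction.

Unsatisfiable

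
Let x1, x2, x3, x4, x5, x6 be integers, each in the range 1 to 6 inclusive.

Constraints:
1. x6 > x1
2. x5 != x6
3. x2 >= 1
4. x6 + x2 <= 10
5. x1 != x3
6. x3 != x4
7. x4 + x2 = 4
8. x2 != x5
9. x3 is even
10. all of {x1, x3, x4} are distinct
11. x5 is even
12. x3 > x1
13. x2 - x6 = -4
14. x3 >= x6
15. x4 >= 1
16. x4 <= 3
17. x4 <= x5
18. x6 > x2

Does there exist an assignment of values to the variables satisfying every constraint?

Satisfiable

Setting (x1, x2, x3, x4, x5, x6) = (1, 2, 6, 2, 4, 6) satisfies everything: constraint 4: x6 + x2 = 8; constraint 7: x4 + x2 = 4, and the others follow.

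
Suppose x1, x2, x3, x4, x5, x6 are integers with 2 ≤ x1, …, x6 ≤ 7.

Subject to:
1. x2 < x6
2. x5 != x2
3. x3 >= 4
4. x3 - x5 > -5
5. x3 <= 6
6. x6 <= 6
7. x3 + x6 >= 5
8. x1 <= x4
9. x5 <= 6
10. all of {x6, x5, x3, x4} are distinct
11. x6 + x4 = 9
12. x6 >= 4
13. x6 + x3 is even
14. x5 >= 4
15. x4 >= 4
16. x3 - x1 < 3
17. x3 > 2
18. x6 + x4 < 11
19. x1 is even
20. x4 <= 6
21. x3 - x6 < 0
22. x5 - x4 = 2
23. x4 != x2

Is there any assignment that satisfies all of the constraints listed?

Unsatisfiable

Constraints 3, 5, 6, 9, 12, 14, 15, and 20 confine each of x6, x5, x3, x4 to the 3 values {4, …, 6}.
Constraint 10 requires all 4 of them to be distinct, but only 3 values are available — impossible by the pigeonhole principle.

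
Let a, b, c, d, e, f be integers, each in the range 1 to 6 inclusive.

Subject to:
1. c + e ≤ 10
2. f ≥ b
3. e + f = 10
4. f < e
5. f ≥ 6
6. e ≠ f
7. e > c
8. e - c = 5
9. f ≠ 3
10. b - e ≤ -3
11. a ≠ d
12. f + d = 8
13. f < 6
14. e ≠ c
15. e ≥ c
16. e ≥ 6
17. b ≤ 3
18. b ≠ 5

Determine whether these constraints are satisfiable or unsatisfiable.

From constraint 16: e ≥ 6. From constraint 5: f ≥ 6. Hence e + f ≥ 12. But constraint 3 requires e + f = 10, and 10 < 12. Contradiction.

Unsatisfiable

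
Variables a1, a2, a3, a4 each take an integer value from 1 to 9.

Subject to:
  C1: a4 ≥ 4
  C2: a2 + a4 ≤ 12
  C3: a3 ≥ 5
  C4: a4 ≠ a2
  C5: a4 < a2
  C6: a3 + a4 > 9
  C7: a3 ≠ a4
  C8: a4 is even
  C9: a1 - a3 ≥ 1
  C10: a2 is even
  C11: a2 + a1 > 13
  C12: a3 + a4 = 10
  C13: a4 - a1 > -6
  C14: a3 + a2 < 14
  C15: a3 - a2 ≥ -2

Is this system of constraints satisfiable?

Try a1 = 9, a2 = 6, a3 = 6, a4 = 4.
Check constraint 2: a2 + a4 = 10; constraint 6: a3 + a4 = 10. The remaining constraints are straightforward to verify.

Satisfiable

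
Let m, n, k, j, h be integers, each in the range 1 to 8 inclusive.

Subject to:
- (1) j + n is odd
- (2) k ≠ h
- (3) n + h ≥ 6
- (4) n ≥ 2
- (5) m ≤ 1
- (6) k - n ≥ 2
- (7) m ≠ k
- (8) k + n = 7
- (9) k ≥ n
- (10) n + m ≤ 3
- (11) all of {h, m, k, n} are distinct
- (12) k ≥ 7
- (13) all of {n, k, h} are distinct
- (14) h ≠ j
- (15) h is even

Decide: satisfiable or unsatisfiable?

Unsatisfiable

From constraint 12: k ≥ 7. From constraint 4: n ≥ 2. Hence k + n ≥ 9. But constraint 8 requires k + n = 7, and 7 < 9. Contradiction.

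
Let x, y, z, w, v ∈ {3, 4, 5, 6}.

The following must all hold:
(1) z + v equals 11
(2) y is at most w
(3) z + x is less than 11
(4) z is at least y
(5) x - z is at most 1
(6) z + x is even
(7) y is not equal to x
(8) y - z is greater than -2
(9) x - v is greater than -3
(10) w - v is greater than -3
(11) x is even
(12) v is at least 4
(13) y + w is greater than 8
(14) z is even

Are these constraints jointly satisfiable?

Satisfiable

One satisfying assignment is x = 4, y = 5, z = 6, w = 5, v = 5.
For the less obvious constraints — constraint 1: z + v = 11; constraint 3: z + x = 10; constraint 5: x - z = -2 — and the others hold by inspection.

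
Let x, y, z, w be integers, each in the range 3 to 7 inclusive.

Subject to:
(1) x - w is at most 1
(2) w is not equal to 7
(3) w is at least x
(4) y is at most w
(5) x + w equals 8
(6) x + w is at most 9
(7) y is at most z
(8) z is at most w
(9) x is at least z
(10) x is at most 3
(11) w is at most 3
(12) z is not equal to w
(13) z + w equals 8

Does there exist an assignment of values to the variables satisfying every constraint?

Unsatisfiable

From constraints 9 and 10: z ≤ x ≤ 3. From constraint 11: w ≤ 3. Hence z + w ≤ 6. But constraint 13 requires z + w = 8, and 8 > 6. Contradiction.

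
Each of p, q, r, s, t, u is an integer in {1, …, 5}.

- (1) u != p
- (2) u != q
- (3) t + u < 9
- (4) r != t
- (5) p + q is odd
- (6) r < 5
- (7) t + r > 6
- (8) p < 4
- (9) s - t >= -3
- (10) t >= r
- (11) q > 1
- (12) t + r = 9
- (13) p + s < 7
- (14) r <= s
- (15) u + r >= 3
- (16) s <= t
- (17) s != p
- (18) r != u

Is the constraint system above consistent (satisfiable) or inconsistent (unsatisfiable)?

Satisfiable

Take p = 2, q = 5, r = 4, s = 4, t = 5, u = 1. Then constraint 3: t + u = 6; constraint 7: t + r = 9; constraint 9: s - t = -1, and every other listed constraint is also met.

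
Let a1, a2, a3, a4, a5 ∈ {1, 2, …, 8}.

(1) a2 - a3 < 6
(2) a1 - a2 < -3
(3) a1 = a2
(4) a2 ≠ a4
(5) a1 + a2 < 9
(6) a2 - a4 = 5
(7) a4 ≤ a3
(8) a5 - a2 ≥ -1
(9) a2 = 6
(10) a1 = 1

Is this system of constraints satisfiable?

Unsatisfiable

Constraint 10 fixes a1 = 1 and constraint 9 fixes a2 = 6, but constraint 3 requires a1 = a2. Since 1 ≠ 6, contradiction.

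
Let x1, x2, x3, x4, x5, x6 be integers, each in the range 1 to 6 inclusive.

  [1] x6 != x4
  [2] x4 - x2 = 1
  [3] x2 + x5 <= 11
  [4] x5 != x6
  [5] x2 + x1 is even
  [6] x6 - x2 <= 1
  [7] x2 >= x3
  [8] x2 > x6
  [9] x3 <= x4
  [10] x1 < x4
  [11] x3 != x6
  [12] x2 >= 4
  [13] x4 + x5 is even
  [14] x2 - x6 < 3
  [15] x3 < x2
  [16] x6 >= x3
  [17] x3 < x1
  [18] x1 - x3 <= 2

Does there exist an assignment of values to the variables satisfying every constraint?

Take x1 = 3, x2 = 5, x3 = 2, x4 = 6, x5 = 6, x6 = 4. Then constraint 2: x4 - x2 = 1; constraint 3: x2 + x5 = 11; constraint 6: x6 - x2 = -1, and every other listed constraint is also met.

Satisfiable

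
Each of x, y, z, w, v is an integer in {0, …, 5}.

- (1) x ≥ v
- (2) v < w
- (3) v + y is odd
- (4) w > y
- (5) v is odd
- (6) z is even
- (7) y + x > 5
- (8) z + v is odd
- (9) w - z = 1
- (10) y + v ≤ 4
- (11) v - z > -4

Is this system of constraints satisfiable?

Setting (x, y, z, w, v) = (4, 2, 2, 3, 1) satisfies everything: constraint 7: y + x = 6; constraint 9: w - z = 1; constraint 10: y + v = 3, and the others follow.

Satisfiable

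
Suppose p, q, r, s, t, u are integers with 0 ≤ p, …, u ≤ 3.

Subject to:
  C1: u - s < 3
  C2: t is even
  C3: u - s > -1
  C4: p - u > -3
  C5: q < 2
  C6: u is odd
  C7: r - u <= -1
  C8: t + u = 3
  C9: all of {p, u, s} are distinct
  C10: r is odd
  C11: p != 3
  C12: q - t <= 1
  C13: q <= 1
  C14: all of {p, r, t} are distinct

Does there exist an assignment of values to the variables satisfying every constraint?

The assignment p = 2, q = 1, r = 1, s = 1, t = 0, u = 3 works:
  constraint 1 holds since u - s = 2.
  constraint 3 holds since u - s = 2.
The rest check out directly.

Satisfiable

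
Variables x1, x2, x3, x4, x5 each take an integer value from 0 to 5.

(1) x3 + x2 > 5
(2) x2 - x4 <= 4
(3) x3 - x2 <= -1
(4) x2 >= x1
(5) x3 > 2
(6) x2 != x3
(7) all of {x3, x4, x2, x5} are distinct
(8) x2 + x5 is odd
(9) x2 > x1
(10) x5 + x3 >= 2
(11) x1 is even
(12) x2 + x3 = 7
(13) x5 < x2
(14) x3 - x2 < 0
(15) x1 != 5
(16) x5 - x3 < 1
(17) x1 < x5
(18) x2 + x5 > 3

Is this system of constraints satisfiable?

Take x1 = 0, x2 = 4, x3 = 3, x4 = 2, x5 = 1. Then constraint 1: x3 + x2 = 7; constraint 2: x2 - x4 = 2, and every other listed constraint is also met.

Satisfiable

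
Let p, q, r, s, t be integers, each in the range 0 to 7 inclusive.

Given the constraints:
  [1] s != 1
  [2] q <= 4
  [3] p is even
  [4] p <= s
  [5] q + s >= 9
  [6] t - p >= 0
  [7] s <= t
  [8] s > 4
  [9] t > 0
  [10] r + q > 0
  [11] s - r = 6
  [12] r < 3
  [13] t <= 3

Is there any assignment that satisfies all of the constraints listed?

From constraint 2: q ≤ 4. From constraints 7 and 13: s ≤ t ≤ 3. Hence q + s ≤ 7. But constraint 5 requires q + s ≥ 9, and 9 > 7. Contradiction.

Unsatisfiable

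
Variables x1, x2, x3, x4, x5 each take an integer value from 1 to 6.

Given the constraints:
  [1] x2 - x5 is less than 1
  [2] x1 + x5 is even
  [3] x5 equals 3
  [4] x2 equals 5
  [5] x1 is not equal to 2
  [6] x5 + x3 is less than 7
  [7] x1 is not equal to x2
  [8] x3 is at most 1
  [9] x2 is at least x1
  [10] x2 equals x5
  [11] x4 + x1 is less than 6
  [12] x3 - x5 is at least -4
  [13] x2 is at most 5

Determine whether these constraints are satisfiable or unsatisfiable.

Unsatisfiable

Constraint 4 fixes x2 = 5 and constraint 3 fixes x5 = 3, but constraint 10 requires x2 = x5. Since 5 ≠ 3, contradiction.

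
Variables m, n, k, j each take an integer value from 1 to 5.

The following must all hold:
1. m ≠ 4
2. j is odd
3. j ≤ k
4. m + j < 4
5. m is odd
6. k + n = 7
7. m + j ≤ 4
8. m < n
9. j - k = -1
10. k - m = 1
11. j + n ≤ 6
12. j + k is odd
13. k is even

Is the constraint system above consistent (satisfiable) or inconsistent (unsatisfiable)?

Try m = 1, n = 5, k = 2, j = 1.
Check constraint 4: m + j = 2; constraint 6: k + n = 7. The remaining constraints are straightforward to verify.

Satisfiable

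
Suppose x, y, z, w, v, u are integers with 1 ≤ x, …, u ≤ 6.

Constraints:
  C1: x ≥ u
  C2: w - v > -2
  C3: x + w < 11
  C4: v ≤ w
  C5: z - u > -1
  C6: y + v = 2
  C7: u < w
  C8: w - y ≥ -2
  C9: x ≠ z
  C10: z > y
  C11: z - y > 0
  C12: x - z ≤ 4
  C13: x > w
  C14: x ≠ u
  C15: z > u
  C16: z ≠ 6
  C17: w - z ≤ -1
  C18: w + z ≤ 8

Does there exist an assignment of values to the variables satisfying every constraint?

Satisfiable

Take x = 6, y = 1, z = 3, w = 2, v = 1, u = 1. Then constraint 2: w - v = 1; constraint 3: x + w = 8; constraint 5: z - u = 2, and every other listed constraint is also met.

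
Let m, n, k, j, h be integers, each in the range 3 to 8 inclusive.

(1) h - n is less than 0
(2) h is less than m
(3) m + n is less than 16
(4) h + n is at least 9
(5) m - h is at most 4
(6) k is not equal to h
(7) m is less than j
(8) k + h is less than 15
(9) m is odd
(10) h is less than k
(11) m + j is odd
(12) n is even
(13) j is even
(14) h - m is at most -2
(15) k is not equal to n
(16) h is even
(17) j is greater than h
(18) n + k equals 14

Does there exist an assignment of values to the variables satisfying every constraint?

Satisfiable

Take m = 7, n = 6, k = 8, j = 8, h = 4. Then constraint 1: h - n = -2; constraint 3: m + n = 13; constraint 4: h + n = 10, and every other listed constraint is also met.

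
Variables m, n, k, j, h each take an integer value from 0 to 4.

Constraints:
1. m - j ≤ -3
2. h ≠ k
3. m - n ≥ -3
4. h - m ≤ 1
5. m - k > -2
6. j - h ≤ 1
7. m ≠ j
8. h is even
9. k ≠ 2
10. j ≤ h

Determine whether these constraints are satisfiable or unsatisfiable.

Unsatisfiable

Constraints 1, 4, and 6 give j − m ≥ 3, m − h ≥ -1, h − j ≥ -1.
Adding all 3 inequalities: the left sides telescope to 0, and the right sides sum to 3 + (-1) + (-1) = 1. So 0 ≥ 1, which is false.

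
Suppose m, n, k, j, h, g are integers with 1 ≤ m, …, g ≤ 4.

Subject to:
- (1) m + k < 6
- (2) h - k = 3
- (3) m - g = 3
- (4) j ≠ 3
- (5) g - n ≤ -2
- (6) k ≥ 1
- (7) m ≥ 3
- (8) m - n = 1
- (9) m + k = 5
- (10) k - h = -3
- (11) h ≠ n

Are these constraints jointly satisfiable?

Satisfiable

The assignment m = 4, n = 3, k = 1, j = 1, h = 4, g = 1 works:
  constraint 1 holds since m + k = 5.
  constraint 2 holds since h - k = 3.
The rest check out directly.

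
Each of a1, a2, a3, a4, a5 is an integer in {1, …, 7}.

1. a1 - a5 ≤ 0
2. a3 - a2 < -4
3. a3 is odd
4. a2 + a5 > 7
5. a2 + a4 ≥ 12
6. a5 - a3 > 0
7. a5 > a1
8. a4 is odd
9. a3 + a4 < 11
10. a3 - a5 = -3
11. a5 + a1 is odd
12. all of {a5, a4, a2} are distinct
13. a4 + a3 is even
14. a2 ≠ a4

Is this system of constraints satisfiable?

The assignment a1 = 1, a2 = 6, a3 = 1, a4 = 7, a5 = 4 works:
  constraint 1 holds since a1 - a5 = -3.
  constraint 2 holds since a3 - a2 = -5.
  constraint 4 holds since a2 + a5 = 10.
The rest check out directly.

Satisfiable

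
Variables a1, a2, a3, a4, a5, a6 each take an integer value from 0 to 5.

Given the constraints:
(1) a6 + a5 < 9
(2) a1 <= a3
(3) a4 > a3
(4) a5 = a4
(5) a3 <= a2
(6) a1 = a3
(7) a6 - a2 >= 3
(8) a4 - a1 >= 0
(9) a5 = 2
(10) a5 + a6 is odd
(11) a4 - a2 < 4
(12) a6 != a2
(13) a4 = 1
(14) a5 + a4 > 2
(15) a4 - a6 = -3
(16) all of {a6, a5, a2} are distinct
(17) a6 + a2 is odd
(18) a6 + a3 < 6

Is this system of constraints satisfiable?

Unsatisfiable

Constraint 9 fixes a5 = 2 and constraint 13 fixes a4 = 1, but constraint 4 requires a5 = a4. Since 2 ≠ 1, contradiction.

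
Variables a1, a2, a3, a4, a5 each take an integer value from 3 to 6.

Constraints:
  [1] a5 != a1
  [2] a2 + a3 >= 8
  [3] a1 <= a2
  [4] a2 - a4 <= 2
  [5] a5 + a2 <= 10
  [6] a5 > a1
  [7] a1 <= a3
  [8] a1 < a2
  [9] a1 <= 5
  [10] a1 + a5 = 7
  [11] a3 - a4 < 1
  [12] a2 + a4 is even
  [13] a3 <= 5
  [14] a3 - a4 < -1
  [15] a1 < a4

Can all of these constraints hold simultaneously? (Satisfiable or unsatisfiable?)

Satisfiable

Setting (a1, a2, a3, a4, a5) = (3, 5, 3, 5, 4) satisfies everything: constraint 2: a2 + a3 = 8; constraint 4: a2 - a4 = 0, and the others follow.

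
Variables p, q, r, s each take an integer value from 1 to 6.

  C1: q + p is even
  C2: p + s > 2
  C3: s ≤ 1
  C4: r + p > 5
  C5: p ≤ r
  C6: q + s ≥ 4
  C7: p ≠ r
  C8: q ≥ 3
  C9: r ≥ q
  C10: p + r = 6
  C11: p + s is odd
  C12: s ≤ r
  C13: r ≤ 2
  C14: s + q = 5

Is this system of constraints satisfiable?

Unsatisfiable

From constraint 3: s ≤ 1. From constraints 9 and 13: q ≤ r ≤ 2. Hence s + q ≤ 3. But constraint 14 requires s + q = 5, and 5 > 3. Contradiction.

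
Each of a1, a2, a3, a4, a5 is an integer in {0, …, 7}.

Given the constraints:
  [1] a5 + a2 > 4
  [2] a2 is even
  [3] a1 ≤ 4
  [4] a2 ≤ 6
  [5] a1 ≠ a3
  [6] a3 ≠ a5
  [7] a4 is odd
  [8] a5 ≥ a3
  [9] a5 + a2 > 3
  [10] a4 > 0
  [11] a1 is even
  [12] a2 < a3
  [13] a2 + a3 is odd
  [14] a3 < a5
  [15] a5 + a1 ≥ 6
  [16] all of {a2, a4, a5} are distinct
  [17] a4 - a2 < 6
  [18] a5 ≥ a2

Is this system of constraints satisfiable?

Satisfiable

Setting (a1, a2, a3, a4, a5) = (0, 0, 1, 5, 6) satisfies everything: constraint 1: a5 + a2 = 6; constraint 9: a5 + a2 = 6, and the others follow.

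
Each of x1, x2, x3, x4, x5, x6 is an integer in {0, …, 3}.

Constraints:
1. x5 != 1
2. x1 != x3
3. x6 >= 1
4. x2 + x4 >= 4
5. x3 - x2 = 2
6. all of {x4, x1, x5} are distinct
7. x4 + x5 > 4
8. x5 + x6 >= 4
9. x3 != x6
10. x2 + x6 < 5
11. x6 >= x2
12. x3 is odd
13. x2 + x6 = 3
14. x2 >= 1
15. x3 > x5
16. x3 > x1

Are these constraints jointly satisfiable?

The assignment x1 = 0, x2 = 1, x3 = 3, x4 = 3, x5 = 2, x6 = 2 works:
  constraint 4 holds since x2 + x4 = 4.
  constraint 5 holds since x3 - x2 = 2.
  constraint 7 holds since x4 + x5 = 5.
The rest check out directly.

Satisfiable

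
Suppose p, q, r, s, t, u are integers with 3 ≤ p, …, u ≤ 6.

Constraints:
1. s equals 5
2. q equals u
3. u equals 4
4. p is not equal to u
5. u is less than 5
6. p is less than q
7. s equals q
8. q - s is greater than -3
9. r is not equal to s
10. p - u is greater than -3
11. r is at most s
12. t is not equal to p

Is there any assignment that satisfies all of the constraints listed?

Constraint 1 fixes s = 5 and constraint 3 fixes u = 4. Constraints 2 and 7 give s = q = u, so s = u. But 5 ≠ 4 — contradiction.

Unsatisfiable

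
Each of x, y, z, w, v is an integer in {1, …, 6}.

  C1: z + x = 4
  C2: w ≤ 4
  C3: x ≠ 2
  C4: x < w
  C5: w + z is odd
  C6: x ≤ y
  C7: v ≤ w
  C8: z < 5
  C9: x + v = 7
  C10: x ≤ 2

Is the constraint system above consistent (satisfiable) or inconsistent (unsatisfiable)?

Unsatisfiable

From constraint 10: x ≤ 2. From constraints 2 and 7: v ≤ w ≤ 4. Hence x + v ≤ 6. But constraint 9 requires x + v = 7, and 7 > 6. Contradiction.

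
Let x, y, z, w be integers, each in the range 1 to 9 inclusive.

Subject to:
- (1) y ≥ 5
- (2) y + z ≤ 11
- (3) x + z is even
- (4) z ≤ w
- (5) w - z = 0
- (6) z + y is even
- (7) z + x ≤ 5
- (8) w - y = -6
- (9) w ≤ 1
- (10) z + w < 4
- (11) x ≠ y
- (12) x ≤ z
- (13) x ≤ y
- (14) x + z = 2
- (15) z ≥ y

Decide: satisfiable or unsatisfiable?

From constraints 1 and 15: z ≥ y and y ≥ 5, so z ≥ 5. From constraints 4 and 9: z ≤ w and w ≤ 1, so z ≤ 1. But 1 < 5, so no value of z works.

Unsatisfiable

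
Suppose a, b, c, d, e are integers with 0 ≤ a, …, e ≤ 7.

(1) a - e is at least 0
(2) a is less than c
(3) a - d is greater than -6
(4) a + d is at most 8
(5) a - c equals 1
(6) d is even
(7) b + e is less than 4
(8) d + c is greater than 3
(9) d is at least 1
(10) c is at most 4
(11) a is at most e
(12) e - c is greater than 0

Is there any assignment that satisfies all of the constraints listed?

Constraints 1, 2, and 12 give a < c, c < e, e ≤ a. Chaining: a < c < e ≤ a, which forces a < a — impossible.

Unsatisfiable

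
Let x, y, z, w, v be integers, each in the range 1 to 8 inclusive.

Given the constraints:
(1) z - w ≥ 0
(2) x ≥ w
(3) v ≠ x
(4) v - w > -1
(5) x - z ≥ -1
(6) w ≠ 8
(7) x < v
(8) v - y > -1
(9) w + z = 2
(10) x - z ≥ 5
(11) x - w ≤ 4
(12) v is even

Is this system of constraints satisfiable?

Unsatisfiable

Constraints 1, 10, and 11 give x − z ≥ 5, z − w ≥ 0, w − x ≥ -4.
Adding all 3 inequalities: the left sides telescope to 0, and the right sides sum to 5 + 0 + (-4) = 1. So 0 ≥ 1, which is false.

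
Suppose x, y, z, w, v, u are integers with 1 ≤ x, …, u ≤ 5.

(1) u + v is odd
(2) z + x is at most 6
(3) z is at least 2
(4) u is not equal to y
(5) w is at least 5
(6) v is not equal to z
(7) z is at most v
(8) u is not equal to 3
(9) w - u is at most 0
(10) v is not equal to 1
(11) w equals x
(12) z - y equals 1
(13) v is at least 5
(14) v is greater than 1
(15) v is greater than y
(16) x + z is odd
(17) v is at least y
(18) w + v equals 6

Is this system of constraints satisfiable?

From constraint 5: w ≥ 5. From constraints 3 and 7: v ≥ z ≥ 2. Hence w + v ≥ 7. But constraint 18 requires w + v = 6, and 6 < 7. Contradiction.

Unsatisfiable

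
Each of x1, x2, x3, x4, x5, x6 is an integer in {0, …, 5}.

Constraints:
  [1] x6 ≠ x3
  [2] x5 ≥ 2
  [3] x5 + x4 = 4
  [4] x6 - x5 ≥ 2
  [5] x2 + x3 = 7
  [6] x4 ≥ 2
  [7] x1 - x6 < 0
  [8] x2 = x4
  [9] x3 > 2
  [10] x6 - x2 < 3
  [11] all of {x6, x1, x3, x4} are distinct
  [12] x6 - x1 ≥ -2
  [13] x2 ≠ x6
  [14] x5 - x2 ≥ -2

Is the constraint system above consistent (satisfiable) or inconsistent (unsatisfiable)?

Setting (x1, x2, x3, x4, x5, x6) = (3, 2, 5, 2, 2, 4) satisfies everything: constraint 3: x5 + x4 = 4; constraint 4: x6 - x5 = 2, and the others follow.

Satisfiable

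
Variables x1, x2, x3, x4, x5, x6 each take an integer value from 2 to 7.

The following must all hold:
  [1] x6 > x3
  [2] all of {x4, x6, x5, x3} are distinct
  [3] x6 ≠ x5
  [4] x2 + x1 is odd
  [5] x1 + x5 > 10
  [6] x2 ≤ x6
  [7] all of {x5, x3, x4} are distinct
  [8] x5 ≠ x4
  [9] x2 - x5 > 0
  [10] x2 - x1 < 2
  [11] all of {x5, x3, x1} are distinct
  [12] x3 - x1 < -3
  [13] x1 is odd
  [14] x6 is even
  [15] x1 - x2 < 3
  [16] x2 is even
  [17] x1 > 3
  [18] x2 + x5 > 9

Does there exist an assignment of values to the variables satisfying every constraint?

One satisfying assignment is x1 = 7, x2 = 6, x3 = 2, x4 = 3, x5 = 5, x6 = 6.
For the less obvious constraints — constraint 5: x1 + x5 = 12; constraint 9: x2 - x5 = 1; constraint 10: x2 - x1 = -1 — and the others hold by inspection.

Satisfiable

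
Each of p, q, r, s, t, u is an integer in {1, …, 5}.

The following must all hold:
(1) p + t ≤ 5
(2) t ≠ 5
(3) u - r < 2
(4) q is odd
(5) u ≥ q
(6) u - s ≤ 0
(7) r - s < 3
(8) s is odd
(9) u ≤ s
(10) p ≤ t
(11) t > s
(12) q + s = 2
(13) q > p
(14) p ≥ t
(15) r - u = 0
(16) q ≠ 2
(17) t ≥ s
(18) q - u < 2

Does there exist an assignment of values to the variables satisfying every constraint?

Constraints 5, 9, 13, 14, and 17 give s ≤ t, t ≤ p, p < q, q ≤ u, u ≤ s. Chaining: s ≤ t ≤ p < q ≤ u ≤ s, which forces s < s — impossible.

Unsatisfiable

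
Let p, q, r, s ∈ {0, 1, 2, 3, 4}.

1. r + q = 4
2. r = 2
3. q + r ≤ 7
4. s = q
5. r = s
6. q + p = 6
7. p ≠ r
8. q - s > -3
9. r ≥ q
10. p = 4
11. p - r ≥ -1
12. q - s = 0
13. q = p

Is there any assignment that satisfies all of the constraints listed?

Unsatisfiable

Constraint 2 fixes r = 2 and constraint 10 fixes p = 4. Constraints 4, 5, and 13 give r = s = q = p, so r = p. But 2 ≠ 4 — contradiction.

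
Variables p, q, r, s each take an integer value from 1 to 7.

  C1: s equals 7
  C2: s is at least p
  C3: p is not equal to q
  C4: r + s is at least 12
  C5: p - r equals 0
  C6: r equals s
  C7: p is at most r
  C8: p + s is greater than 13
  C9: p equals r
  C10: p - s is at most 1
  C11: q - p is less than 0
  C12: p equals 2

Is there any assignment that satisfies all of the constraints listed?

Unsatisfiable

Constraint 12 fixes p = 2 and constraint 1 fixes s = 7. Constraints 6 and 9 give p = r = s, so p = s. But 2 ≠ 7 — contradiction.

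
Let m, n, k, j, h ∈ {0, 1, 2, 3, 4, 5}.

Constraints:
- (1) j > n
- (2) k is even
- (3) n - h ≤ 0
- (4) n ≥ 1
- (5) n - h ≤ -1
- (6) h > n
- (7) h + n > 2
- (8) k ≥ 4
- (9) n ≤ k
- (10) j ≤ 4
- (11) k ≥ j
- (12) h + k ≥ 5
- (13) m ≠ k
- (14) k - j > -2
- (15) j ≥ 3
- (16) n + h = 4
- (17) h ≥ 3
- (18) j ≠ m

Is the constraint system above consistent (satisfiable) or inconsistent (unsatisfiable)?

Satisfiable

One satisfying assignment is m = 5, n = 1, k = 4, j = 3, h = 3.
For the less obvious constraints — constraint 3: n - h = -2; constraint 5: n - h = -2; constraint 7: h + n = 4 — and the others hold by inspection.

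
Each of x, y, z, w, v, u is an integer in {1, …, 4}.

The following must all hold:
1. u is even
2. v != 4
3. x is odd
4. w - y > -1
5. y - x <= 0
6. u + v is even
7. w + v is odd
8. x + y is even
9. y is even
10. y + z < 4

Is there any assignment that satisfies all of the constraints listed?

Constraint 3 makes x odd and constraint 9 makes y even, so x + y must be odd. Constraint 8 says x + y is even — contradiction.

Unsatisfiable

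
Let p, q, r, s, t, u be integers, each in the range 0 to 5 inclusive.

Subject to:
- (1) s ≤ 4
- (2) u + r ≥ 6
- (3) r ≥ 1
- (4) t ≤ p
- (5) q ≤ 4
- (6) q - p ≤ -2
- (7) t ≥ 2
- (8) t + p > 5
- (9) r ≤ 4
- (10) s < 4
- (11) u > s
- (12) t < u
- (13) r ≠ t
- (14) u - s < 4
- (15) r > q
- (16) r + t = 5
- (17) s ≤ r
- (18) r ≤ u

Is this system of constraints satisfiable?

Satisfiable

One satisfying assignment is p = 5, q = 1, r = 2, s = 2, t = 3, u = 4.
For the less obvious constraints — constraint 2: u + r = 6; constraint 6: q - p = -4; constraint 8: t + p = 8 — and the others hold by inspection.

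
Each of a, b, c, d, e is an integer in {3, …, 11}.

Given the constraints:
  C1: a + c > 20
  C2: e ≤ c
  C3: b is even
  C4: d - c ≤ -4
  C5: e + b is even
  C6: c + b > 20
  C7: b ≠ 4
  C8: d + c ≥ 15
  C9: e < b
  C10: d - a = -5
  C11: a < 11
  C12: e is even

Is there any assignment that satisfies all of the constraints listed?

Take a = 10, b = 10, c = 11, d = 5, e = 4. Then constraint 1: a + c = 21; constraint 4: d - c = -6, and every other listed constraint is also met.

Satisfiable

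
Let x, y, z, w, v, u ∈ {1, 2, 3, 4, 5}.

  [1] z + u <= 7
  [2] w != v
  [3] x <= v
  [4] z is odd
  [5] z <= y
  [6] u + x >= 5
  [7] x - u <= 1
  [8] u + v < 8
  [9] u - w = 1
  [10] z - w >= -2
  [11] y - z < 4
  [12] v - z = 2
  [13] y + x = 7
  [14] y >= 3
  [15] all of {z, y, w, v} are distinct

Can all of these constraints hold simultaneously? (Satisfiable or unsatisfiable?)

One satisfying assignment is x = 3, y = 4, z = 1, w = 2, v = 3, u = 3.
For the less obvious constraints — constraint 1: z + u = 4; constraint 6: u + x = 6; constraint 7: x - u = 0 — and the others hold by inspection.

Satisfiable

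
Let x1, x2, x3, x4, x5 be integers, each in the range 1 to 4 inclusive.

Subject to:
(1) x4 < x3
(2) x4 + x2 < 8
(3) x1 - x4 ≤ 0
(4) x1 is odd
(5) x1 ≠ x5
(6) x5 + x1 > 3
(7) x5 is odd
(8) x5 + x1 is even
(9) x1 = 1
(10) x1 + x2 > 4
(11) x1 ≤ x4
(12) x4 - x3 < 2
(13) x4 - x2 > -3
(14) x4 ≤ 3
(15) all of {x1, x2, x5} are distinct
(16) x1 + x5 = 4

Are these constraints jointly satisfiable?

Try x1 = 1, x2 = 4, x3 = 4, x4 = 3, x5 = 3.
Check constraint 2: x4 + x2 = 7; constraint 3: x1 - x4 = -2; constraint 6: x5 + x1 = 4. The remaining constraints are straightforward to verify.

Satisfiable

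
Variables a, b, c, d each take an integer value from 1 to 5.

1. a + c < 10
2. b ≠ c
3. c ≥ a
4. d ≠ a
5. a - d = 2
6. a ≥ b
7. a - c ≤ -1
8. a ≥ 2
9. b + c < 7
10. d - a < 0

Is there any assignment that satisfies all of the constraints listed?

Satisfiable

Try a = 3, b = 1, c = 5, d = 1.
Check constraint 1: a + c = 8; constraint 5: a - d = 2; constraint 7: a - c = -2. The remaining constraints are straightforward to verify.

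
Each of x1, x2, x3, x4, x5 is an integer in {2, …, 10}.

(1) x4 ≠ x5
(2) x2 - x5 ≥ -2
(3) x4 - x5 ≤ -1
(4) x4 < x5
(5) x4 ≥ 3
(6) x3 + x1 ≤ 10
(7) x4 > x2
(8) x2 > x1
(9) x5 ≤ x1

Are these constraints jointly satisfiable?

Unsatisfiable

Constraints 4, 7, 8, and 9 give x1 < x2, x2 < x4, x4 < x5, x5 ≤ x1. Chaining: x1 < x2 < x4 < x5 ≤ x1, which forces x1 < x1 — impossible.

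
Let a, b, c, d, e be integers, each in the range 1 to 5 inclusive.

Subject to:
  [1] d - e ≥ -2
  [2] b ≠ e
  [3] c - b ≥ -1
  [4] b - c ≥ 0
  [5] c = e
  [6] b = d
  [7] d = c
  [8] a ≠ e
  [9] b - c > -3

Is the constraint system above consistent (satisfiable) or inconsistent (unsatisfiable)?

Unsatisfiable

From constraints 5, 6, and 7, b = d = c = e, so b = e. But constraint 2 says b ≠ e. Contradiction.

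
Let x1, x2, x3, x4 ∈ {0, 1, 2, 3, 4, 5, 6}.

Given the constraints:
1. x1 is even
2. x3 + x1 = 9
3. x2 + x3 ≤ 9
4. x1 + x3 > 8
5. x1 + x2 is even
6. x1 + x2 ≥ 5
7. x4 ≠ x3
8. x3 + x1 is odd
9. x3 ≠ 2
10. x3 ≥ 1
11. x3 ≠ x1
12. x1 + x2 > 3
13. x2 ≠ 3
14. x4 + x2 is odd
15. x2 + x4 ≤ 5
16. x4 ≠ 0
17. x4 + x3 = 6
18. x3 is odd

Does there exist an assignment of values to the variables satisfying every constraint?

Satisfiable

One satisfying assignment is x1 = 4, x2 = 2, x3 = 5, x4 = 1.
For the less obvious constraints — constraint 2: x3 + x1 = 9; constraint 3: x2 + x3 = 7 — and the others hold by inspection.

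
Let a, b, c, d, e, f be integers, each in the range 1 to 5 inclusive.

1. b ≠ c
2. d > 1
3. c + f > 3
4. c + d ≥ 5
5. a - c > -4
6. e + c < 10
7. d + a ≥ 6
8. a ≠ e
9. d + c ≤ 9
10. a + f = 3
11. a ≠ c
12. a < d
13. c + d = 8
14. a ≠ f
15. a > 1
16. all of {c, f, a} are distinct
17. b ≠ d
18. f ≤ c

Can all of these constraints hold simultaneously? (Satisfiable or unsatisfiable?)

Satisfiable

Take a = 2, b = 1, c = 4, d = 4, e = 5, f = 1. Then constraint 3: c + f = 5; constraint 4: c + d = 8; constraint 5: a - c = -2, and every other listed constraint is also met.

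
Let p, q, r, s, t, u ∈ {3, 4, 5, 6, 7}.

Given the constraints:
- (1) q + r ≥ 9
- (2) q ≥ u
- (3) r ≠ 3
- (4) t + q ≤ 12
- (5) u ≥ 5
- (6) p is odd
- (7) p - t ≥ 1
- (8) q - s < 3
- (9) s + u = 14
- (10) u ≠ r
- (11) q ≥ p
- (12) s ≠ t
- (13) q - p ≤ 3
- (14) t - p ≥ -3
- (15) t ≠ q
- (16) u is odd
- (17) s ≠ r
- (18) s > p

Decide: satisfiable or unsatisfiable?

Satisfiable

Take p = 5, q = 7, r = 5, s = 7, t = 3, u = 7. Then constraint 1: q + r = 12; constraint 4: t + q = 10; constraint 7: p - t = 2, and every other listed constraint is also met.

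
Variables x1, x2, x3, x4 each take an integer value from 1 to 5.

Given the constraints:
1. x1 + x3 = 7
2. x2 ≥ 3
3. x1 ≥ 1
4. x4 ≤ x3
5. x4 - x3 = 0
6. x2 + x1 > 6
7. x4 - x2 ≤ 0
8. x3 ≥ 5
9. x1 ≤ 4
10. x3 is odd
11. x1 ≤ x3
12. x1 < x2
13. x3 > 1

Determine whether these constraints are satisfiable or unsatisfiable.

Satisfiable

The assignment x1 = 2, x2 = 5, x3 = 5, x4 = 5 works:
  constraint 1 holds since x1 + x3 = 7.
  constraint 5 holds since x4 - x3 = 0.
The rest check out directly.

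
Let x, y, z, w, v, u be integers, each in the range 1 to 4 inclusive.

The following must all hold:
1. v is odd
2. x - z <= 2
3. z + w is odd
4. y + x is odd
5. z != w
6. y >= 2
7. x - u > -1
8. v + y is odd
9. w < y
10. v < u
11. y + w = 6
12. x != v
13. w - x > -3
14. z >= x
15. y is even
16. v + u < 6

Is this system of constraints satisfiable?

Satisfiable

The assignment x = 3, y = 4, z = 3, w = 2, v = 1, u = 3 works:
  constraint 2 holds since x - z = 0.
  constraint 7 holds since x - u = 0.
  constraint 11 holds since y + w = 6.
The rest check out directly.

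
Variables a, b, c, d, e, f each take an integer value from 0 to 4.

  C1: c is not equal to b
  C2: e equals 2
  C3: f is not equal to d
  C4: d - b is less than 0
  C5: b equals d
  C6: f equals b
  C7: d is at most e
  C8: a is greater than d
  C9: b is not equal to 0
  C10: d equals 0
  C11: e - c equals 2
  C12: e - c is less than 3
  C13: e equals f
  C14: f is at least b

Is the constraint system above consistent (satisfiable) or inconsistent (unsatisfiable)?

Constraint 2 fixes e = 2 and constraint 10 fixes d = 0. Constraints 5, 6, and 13 give e = f = b = d, so e = d. But 2 ≠ 0 — contradiction.

Unsatisfiable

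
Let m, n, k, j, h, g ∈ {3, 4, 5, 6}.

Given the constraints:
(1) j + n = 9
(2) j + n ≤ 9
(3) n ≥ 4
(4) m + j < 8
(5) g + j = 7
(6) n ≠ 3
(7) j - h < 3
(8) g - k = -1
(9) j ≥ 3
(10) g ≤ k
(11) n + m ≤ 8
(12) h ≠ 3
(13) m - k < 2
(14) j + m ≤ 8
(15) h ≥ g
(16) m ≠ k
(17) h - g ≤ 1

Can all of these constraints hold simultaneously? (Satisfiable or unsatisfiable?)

Satisfiable

One satisfying assignment is m = 3, n = 5, k = 4, j = 4, h = 4, g = 3.
For the less obvious constraints — constraint 1: j + n = 9; constraint 2: j + n = 9 — and the others hold by inspection.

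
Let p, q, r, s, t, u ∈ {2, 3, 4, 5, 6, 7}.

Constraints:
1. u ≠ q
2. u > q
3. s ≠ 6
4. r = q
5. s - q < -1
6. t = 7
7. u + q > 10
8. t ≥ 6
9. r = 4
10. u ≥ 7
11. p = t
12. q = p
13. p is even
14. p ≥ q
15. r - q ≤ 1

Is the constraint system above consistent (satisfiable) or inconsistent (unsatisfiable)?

Unsatisfiable

Constraint 9 fixes r = 4 and constraint 6 fixes t = 7. Constraints 4, 11, and 12 give r = q = p = t, so r = t. But 4 ≠ 7 — contradiction.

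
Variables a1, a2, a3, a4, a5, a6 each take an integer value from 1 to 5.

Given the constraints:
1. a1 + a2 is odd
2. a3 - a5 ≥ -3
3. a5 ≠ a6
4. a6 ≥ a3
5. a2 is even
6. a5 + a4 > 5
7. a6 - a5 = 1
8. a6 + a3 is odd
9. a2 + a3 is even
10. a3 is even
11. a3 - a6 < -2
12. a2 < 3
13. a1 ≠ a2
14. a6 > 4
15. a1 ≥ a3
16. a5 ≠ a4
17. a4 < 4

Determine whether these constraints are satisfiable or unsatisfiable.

One satisfying assignment is a1 = 5, a2 = 2, a3 = 2, a4 = 2, a5 = 4, a6 = 5.
For the less obvious constraints — constraint 2: a3 - a5 = -2; constraint 6: a5 + a4 = 6 — and the others hold by inspection.

Satisfiable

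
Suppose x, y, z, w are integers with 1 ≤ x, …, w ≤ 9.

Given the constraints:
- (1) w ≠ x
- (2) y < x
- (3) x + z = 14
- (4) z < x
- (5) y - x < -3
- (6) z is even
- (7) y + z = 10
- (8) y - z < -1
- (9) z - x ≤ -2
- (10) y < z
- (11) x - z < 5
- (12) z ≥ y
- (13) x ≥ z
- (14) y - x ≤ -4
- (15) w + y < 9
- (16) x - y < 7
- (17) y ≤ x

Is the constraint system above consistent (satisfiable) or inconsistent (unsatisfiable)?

The assignment x = 8, y = 4, z = 6, w = 4 works:
  constraint 3 holds since x + z = 14.
  constraint 5 holds since y - x = -4.
The rest check out directly.

Satisfiable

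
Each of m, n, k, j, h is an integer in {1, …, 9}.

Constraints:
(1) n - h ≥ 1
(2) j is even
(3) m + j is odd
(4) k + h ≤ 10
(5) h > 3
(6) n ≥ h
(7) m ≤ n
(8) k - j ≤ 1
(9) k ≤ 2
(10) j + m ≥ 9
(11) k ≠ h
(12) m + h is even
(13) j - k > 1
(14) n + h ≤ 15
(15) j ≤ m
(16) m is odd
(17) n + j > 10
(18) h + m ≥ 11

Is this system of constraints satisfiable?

Setting (m, n, k, j, h) = (5, 8, 2, 4, 7) satisfies everything: constraint 1: n - h = 1; constraint 4: k + h = 9; constraint 8: k - j = -2, and the others follow.

Satisfiable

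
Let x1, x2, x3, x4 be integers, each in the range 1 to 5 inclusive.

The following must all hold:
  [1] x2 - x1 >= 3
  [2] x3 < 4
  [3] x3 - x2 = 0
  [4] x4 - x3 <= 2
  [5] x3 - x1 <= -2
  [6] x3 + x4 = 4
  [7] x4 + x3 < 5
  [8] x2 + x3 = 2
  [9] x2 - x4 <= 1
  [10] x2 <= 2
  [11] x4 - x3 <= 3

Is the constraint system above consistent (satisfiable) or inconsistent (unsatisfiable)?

Unsatisfiable

Constraints 1, 4, 5, and 9 give x4 − x2 ≥ -1, x2 − x1 ≥ 3, x1 − x3 ≥ 2, x3 − x4 ≥ -2.
Adding all 4 inequalities: the left sides telescope to 0, and the right sides sum to (-1) + 3 + 2 + (-2) = 2. So 0 ≥ 2, which is false.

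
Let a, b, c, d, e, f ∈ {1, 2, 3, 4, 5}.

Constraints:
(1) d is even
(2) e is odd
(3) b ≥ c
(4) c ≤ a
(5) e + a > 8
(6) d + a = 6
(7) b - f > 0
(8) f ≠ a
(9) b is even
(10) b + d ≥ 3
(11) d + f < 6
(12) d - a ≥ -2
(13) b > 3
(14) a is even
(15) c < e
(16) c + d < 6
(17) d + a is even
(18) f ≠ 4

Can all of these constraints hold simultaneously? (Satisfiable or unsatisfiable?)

Satisfiable

Take a = 4, b = 4, c = 2, d = 2, e = 5, f = 3. Then constraint 5: e + a = 9; constraint 6: d + a = 6; constraint 7: b - f = 1, and every other listed constraint is also met.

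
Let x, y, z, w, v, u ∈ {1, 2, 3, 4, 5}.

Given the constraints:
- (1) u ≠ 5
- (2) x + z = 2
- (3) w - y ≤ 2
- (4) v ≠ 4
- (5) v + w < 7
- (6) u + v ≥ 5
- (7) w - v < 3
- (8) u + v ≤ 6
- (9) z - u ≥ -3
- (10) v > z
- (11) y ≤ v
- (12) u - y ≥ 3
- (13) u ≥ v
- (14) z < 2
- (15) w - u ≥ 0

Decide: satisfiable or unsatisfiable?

Constraints 3, 12, and 15 give u − y ≥ 3, y − w ≥ -2, w − u ≥ 0.
Adding all 3 inequalities: the left sides telescope to 0, and the right sides sum to 3 + (-2) + 0 = 1. So 0 ≥ 1, which is false.

Unsatisfiable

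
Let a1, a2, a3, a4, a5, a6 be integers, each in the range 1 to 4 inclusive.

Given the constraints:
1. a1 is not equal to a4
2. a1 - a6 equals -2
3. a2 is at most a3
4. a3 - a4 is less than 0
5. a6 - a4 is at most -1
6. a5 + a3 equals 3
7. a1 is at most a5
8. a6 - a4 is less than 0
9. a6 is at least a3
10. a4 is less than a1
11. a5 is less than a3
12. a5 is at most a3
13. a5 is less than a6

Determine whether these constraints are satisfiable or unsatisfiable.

Constraints 4, 7, 10, and 11 give a3 < a4, a4 < a1, a1 ≤ a5, a5 < a3. Chaining: a3 < a4 < a1 ≤ a5 < a3, which forces a3 < a3 — impossible.

Unsatisfiable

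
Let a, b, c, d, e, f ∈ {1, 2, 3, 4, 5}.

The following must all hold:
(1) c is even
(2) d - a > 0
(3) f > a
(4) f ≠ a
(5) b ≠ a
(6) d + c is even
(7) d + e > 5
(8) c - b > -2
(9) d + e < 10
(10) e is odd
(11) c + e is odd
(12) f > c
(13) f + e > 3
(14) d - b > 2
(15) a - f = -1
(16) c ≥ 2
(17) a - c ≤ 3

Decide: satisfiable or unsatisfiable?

One satisfying assignment is a = 2, b = 1, c = 2, d = 4, e = 3, f = 3.
For the less obvious constraints — constraint 2: d - a = 2; constraint 7: d + e = 7; constraint 8: c - b = 1 — and the others hold by inspection.

Satisfiable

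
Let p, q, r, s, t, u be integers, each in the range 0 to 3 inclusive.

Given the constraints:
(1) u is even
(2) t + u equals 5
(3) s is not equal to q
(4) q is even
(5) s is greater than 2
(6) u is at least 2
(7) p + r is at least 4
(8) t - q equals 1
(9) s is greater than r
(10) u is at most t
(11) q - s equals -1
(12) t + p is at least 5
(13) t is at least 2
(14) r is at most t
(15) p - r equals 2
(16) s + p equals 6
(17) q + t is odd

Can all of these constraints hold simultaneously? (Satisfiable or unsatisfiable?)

Try p = 3, q = 2, r = 1, s = 3, t = 3, u = 2.
Check constraint 2: t + u = 5; constraint 7: p + r = 4; constraint 8: t - q = 1. The remaining constraints are straightforward to verify.

Satisfiable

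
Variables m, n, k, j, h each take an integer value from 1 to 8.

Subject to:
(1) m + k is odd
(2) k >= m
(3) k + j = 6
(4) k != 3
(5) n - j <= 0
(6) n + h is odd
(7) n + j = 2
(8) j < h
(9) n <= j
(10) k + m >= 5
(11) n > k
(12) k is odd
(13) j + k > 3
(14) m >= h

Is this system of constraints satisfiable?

Unsatisfiable

Constraints 2, 8, 9, 11, and 14 give m ≤ k, k < n, n ≤ j, j < h, h ≤ m. Chaining: m ≤ k < n ≤ j < h ≤ m, which forces m < m — impossible.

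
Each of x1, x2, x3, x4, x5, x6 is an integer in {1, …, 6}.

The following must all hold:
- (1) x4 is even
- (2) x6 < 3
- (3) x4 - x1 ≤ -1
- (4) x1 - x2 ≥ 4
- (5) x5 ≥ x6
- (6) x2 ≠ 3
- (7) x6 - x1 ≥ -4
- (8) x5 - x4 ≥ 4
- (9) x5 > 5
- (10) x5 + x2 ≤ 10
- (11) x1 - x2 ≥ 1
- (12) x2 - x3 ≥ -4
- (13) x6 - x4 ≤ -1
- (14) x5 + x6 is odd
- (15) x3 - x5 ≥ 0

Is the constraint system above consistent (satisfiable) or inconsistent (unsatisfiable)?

Unsatisfiable

Constraints 4, 7, 8, 12, 13, and 15 give x1 − x2 ≥ 4, x2 − x3 ≥ -4, x3 − x5 ≥ 0, x5 − x4 ≥ 4, x4 − x6 ≥ 1, x6 − x1 ≥ -4.
Adding all 6 inequalities: the left sides telescope to 0, and the right sides sum to 4 + (-4) + 0 + 4 + 1 + (-4) = 1. So 0 ≥ 1, which is false.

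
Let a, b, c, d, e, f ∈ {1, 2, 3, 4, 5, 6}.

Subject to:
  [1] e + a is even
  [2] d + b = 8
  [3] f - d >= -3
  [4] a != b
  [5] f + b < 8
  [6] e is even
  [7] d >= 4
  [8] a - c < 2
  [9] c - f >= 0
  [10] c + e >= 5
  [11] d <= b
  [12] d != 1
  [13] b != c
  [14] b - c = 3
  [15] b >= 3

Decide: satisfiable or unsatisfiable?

The assignment a = 2, b = 4, c = 1, d = 4, e = 4, f = 1 works:
  constraint 2 holds since d + b = 8.
  constraint 3 holds since f - d = -3.
The rest check out directly.

Satisfiable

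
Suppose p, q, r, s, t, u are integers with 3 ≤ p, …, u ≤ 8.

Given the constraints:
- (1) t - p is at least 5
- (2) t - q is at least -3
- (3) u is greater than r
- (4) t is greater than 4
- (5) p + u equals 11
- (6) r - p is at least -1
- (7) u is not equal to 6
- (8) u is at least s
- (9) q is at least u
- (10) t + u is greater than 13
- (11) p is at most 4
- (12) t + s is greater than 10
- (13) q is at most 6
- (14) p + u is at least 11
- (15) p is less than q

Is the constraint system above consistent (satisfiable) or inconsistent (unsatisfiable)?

From constraint 11: p ≤ 4. From constraints 9 and 13: u ≤ q ≤ 6. Hence p + u ≤ 10. But constraint 14 requires p + u ≥ 11, and 11 > 10. Contradiction.

Unsatisfiable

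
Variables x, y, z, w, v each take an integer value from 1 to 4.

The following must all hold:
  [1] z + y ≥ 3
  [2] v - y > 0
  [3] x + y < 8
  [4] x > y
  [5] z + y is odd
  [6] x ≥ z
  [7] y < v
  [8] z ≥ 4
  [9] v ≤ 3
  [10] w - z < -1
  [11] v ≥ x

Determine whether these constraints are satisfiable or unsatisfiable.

Unsatisfiable

From constraints 6 and 8: x ≥ z and z ≥ 4, so x ≥ 4. From constraints 9 and 11: x ≤ v and v ≤ 3, so x ≤ 3. But 3 < 4, so no value of x works.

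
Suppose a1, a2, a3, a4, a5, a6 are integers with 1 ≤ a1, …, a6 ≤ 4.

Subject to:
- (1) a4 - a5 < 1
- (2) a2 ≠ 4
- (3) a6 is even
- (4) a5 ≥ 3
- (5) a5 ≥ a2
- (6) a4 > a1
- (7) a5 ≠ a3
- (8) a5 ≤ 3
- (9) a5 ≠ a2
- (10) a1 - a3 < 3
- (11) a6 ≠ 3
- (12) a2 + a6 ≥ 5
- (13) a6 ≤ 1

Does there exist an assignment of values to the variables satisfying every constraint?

From constraints 5 and 8: a2 ≤ a5 ≤ 3. From constraint 13: a6 ≤ 1. Hence a2 + a6 ≤ 4. But constraint 12 requires a2 + a6 ≥ 5, and 5 > 4. Contradiction.

Unsatisfiable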